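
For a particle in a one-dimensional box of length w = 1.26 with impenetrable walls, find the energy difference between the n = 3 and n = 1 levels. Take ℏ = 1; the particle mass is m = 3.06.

ΔE = 8.13

E_n = n²π²ℏ²/(2mw²), so ΔE = (3² − 1²) π²ℏ²/(2mw²).
ΔE = 8 × π² / (2 × 3.06 × 1.26²) = 8.126.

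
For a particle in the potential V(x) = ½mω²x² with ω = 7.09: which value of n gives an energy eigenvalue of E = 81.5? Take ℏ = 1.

Invert E_n = (n + ½)ℏω: n = E/ℏω − ½ = 10.995, so n = 11.

n = 11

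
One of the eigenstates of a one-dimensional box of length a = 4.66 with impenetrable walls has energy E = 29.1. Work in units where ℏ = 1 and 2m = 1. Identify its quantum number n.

For an infinite well E_n = n²π²ℏ²/(2ma²), so n = (a/πℏ)√(2mE).
n = (4.66/π) × √(2 × 0.5 × 29.1) = 8.002 → n = 8.

n = 8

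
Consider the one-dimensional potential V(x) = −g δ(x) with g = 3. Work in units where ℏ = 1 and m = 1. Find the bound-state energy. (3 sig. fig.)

E = -4.50

The bound state is ψ(x) = √κ e^{−κ|x|}. The derivative jump ψ'(0⁺) − ψ'(0⁻) = −(2mg/ℏ²)ψ(0) fixes κ = mg/ℏ² = 3.000.
Then E = −ℏ²κ²/(2m) = −mg²/(2ℏ²) = -4.500.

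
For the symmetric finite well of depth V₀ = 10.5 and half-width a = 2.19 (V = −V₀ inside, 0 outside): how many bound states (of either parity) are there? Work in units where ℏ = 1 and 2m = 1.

The dimensionless depth is z₀ = a√(2mV₀)/ℏ = 2.19 × √(10.50) = 7.096.
A new bound state (alternating even/odd) appears each time z₀ passes a multiple of π/2, so N = ⌊2z₀/π⌋ + 1 = ⌊4.518⌋ + 1 = 5.

N = 5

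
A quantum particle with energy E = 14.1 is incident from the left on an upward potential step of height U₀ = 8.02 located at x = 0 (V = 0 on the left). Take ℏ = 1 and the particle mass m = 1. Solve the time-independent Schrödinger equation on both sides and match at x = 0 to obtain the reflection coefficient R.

R = 0.0430

On each side the TISE gives plane waves with k = √(2m(E − V))/ℏ: k₁ = √(2·1·14.1) = 5.310, k₂ = √(2·1·6.08) = 3.487.
Continuity of ψ and ψ′ at the step yields the reflection amplitude r = (k₁ − k₂)/(k₁ + k₂) = 0.2072; thus R = |r|² = 0.04295, T = 0.9570.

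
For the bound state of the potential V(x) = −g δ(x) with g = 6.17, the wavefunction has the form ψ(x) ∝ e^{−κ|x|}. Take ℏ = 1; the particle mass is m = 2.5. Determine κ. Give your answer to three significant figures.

Integrating the TISE across x = 0 gives the cusp condition ψ'(0⁺) − ψ'(0⁻) = −(2mg/ℏ²)ψ(0).
With ψ ∝ e^{−κ|x|} this yields −2κ = −2mg/ℏ², so κ = mg/ℏ² = 15.43.

κ = 15.4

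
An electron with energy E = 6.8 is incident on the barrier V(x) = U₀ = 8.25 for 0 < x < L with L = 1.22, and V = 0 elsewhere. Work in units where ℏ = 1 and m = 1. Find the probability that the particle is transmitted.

Since E < U₀ the interior solution is evanescent with decay constant κ = √(2m(U₀ − E))/ℏ = 1.703.
κL = 2.078, sinh(κL) = 3.930.
Matching ψ, ψ′ at both faces gives T = [1 + U₀² sinh²(κL) / (4E(U₀ − E))]⁻¹ = 1/27.65 = 0.0362.

T = 0.0362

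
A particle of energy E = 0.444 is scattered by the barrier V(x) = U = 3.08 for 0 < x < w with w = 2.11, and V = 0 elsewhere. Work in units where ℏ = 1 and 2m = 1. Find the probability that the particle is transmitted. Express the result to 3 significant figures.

Since E < U the interior solution is evanescent with decay constant κ = √(2m(U − E))/ℏ = 1.624.
κw = 3.426, sinh(κw) = 15.36.
The exact tunnelling result is T⁻¹ = 1 + U² sinh²(κw) / [4E(U − E)] = 478.9, so T = 0.00209.

T = 0.00209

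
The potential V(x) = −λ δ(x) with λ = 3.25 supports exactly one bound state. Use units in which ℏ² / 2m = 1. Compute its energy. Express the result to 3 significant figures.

E = -2.64

The bound state is ψ(x) = √κ e^{−κ|x|}. The derivative jump ψ'(0⁺) − ψ'(0⁻) = −(2mλ/ℏ²)ψ(0) fixes κ = mλ/ℏ² = 1.625.
Then E = −ℏ²κ²/(2m) = −mλ²/(2ℏ²) = -2.641.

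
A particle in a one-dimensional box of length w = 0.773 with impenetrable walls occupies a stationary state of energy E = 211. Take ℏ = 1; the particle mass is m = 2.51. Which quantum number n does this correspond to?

n = 8

For an infinite well E_n = n²π²ℏ²/(2mw²), so n = (w/πℏ)√(2mE).
n = (0.773/π) × √(2 × 2.51 × 211) = 8.008 → n = 8.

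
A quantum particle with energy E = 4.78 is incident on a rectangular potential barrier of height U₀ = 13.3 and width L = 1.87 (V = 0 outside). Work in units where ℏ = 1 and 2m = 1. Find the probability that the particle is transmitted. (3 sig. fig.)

Since E < U₀ the interior solution is evanescent with decay constant κ = √(2m(U₀ − E))/ℏ = 2.919.
κL = 5.458, sinh(κL) = 117.4.
The exact tunnelling result is T⁻¹ = 1 + U₀² sinh²(κL) / [4E(U₀ − E)] = 14960, so T = 0.0000669.

T = 0.0000669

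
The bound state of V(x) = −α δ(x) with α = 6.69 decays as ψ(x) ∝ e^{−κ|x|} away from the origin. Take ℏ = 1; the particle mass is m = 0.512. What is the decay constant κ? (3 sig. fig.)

κ = 3.43

Integrating the TISE across x = 0 gives the cusp condition ψ'(0⁺) − ψ'(0⁻) = −(2mα/ℏ²)ψ(0).
With ψ ∝ e^{−κ|x|} this yields −2κ = −2mα/ℏ², so κ = mα/ℏ² = 3.425.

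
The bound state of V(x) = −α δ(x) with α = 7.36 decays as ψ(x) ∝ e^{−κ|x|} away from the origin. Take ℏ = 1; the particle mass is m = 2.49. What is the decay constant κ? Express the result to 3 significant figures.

Integrate −(ℏ²/2m)ψ'' − αδ(x)ψ = Eψ from −ε to +ε: the ψ'' term gives ψ'(0⁺) − ψ'(0⁻) and the δ term gives −(2mα/ℏ²)ψ(0).
With ψ ∝ e^{−κ|x|} this yields −2κ = −2mα/ℏ², so κ = mα/ℏ² = 18.33.

κ = 18.3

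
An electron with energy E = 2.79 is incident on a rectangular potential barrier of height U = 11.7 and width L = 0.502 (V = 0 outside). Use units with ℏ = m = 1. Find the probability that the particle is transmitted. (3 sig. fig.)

E < U: inside the barrier ψ ∝ e^{±κx} with κ = √(2m(U − E))/ℏ = 4.221.
κL = 2.119, sinh(κL) = 4.102.
Matching ψ, ψ′ at both faces gives T = [1 + U² sinh²(κL) / (4E(U − E))]⁻¹ = 1/24.16 = 0.0414.

T = 0.0414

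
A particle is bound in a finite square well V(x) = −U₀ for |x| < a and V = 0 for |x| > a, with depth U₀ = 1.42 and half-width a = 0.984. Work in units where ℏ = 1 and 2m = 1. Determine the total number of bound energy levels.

The dimensionless depth is z₀ = a√(2mU₀)/ℏ = 0.984 × √(1.420) = 1.173.
The even/odd transcendental equations gain one root per π/2 in z₀, giving N = 1 + ⌊2z₀/π⌋ = 1 + ⌊0.7465⌋ = 1.

N = 1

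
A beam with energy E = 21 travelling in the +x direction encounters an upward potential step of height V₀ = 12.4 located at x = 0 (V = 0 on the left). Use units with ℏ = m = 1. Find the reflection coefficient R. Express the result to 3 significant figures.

R = 0.0482

On each side the TISE gives plane waves with k = √(2m(E − V))/ℏ: k₁ = √(2·1·21) = 6.481, k₂ = √(2·1·8.6) = 4.147.
Matching ψ and ψ′ at x = 0 gives r = (k₁ − k₂)/(k₁ + k₂), so R = r² = 0.04821 and T = 1 − R = 0.9518.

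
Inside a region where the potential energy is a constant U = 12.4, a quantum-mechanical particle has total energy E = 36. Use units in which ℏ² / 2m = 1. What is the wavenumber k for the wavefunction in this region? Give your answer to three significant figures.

With E > U the solution is oscillatory, ψ ∝ e^{±ikx} with k = √(2m(E − U))/ℏ.
k = √(2 × 0.5 × 23.6) = 4.858.

k = 4.86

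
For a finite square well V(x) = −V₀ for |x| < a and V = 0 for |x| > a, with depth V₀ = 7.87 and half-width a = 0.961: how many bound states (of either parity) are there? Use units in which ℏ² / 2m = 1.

Define the well-strength parameter z₀ = (a/ℏ)√(2mV₀) = 0.961 × √(2·0.5·7.87) = 2.696.
The even/odd transcendental equations gain one root per π/2 in z₀, giving N = 1 + ⌊2z₀/π⌋ = 1 + ⌊1.716⌋ = 2.

N = 2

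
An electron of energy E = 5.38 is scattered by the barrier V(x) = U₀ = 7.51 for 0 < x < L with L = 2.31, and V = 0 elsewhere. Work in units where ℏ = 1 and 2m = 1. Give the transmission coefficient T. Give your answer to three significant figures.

E < U₀: inside the barrier ψ ∝ e^{±κx} with κ = √(2m(U₀ − E))/ℏ = 1.459.
κL = 3.371, sinh(κL) = 14.54.
The exact tunnelling result is T⁻¹ = 1 + U₀² sinh²(κL) / [4E(U₀ − E)] = 261.2, so T = 0.00383.

T = 0.00383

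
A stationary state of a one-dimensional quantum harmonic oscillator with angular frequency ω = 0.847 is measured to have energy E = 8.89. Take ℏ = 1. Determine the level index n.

E_n = ℏω(n + ½) ⇒ n = E/(ℏω) − ½ = 8.89/0.847 − 0.5 = 9.996 → n = 10.

n = 10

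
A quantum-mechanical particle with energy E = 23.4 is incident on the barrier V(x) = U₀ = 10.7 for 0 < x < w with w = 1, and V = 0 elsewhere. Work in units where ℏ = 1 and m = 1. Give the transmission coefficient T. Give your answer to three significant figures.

T = 0.921

E > U₀: inside the barrier k₂ = √(2m(E − U₀))/ℏ = 5.040, k₂w = 5.040.
Matching at both interfaces gives T⁻¹ = 1 + U₀² sin²(k₂w) / [4E(E − U₀)] = 1.086, hence T = 0.921.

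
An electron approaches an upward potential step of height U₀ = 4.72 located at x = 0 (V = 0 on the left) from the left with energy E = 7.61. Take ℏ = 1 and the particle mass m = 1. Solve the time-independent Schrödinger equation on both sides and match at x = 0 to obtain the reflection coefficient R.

R = 0.0564

On each side the TISE gives plane waves with k = √(2m(E − V))/ℏ: k₁ = √(2·1·7.61) = 3.901, k₂ = √(2·1·2.89) = 2.404.
Matching ψ and ψ′ at x = 0 gives r = (k₁ − k₂)/(k₁ + k₂), so R = r² = 0.05637 and T = 1 − R = 0.9436.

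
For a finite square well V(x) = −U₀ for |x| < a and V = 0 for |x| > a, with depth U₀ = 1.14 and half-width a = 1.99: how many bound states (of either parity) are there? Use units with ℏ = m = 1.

N = 2

The dimensionless depth is z₀ = a√(2mU₀)/ℏ = 1.99 × √(2.280) = 3.005.
A new bound state (alternating even/odd) appears each time z₀ passes a multiple of π/2, so N = ⌊2z₀/π⌋ + 1 = ⌊1.913⌋ + 1 = 2.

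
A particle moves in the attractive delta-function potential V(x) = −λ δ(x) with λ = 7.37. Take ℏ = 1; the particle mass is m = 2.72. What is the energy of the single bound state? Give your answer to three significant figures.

E = -73.9

The bound state is ψ(x) = √κ e^{−κ|x|}. The derivative jump ψ'(0⁺) − ψ'(0⁻) = −(2mλ/ℏ²)ψ(0) fixes κ = mλ/ℏ² = 20.05.
Then E = −ℏ²κ²/(2m) = −mλ²/(2ℏ²) = -73.87.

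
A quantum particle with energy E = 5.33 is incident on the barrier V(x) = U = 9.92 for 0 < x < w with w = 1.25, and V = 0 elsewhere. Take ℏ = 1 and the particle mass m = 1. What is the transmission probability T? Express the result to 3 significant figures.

E < U: inside the barrier ψ ∝ e^{±κx} with κ = √(2m(U − E))/ℏ = 3.030.
κw = 3.787, sinh(κw) = 22.06.
The exact tunnelling result is T⁻¹ = 1 + U² sinh²(κw) / [4E(U − E)] = 490.3, so T = 0.00204.

T = 0.00204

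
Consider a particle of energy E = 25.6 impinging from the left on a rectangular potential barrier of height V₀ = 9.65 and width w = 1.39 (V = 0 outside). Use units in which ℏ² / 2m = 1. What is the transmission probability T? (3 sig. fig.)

T = 0.975

Above the barrier the interior wavenumber is k₂ = √(2m(E − V₀))/ℏ = 3.994, giving phase k₂w = 5.551.
Matching at both interfaces gives T⁻¹ = 1 + V₀² sin²(k₂w) / [4E(E − V₀)] = 1.025, hence T = 0.975.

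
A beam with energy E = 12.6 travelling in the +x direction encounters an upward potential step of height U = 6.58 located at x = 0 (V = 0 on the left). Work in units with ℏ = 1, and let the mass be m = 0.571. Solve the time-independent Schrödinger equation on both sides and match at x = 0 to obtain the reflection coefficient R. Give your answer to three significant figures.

On each side the TISE gives plane waves with k = √(2m(E − V))/ℏ: k₁ = √(2·0.571·12.6) = 3.793, k₂ = √(2·0.571·6.02) = 2.622.
Continuity of ψ and ψ′ at the step yields the reflection amplitude r = (k₁ − k₂)/(k₁ + k₂) = 0.1826; thus R = |r|² = 0.03334, T = 0.9667.

R = 0.0333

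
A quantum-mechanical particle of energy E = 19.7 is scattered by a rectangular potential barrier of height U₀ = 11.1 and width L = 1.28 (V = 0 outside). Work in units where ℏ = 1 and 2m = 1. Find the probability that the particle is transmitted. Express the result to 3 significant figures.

T = 0.943

E > U₀: inside the barrier k₂ = √(2m(E − U₀))/ℏ = 2.933, k₂L = 3.754.
Matching at both interfaces gives T⁻¹ = 1 + U₀² sin²(k₂L) / [4E(E − U₀)] = 1.060, hence T = 0.943.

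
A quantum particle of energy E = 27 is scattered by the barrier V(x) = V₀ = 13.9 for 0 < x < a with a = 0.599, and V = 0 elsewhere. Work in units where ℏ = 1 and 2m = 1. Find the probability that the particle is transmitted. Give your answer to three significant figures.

Above the barrier the interior wavenumber is k₂ = √(2m(E − V₀))/ℏ = 3.619, giving phase k₂a = 2.168.
T = [1 + V₀² sin²(k₂a) / (4E(E − V₀))]⁻¹ = 1/1.093 = 0.915.

T = 0.915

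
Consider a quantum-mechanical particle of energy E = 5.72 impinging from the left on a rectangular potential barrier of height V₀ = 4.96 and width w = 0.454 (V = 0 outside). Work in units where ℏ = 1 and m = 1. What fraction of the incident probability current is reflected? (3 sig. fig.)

E > V₀: inside the barrier k₂ = √(2m(E − V₀))/ℏ = 1.233, k₂w = 0.5597.
Matching at both interfaces gives T⁻¹ = 1 + V₀² sin²(k₂w) / [4E(E − V₀)] = 1.399, hence T = 0.715.
R = 1 − T = 0.285.

R = 0.285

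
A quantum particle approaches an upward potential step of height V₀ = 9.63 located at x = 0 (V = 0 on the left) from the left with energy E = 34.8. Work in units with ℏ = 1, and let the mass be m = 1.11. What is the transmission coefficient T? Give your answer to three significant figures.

T = 0.993

On each side the TISE gives plane waves with k = √(2m(E − V))/ℏ: k₁ = √(2·1.11·34.8) = 8.790, k₂ = √(2·1.11·25.17) = 7.475.
Continuity of ψ and ψ′ at the step yields the reflection amplitude r = (k₁ − k₂)/(k₁ + k₂) = 0.08081; thus R = |r|² = 0.006531, T = 0.9935.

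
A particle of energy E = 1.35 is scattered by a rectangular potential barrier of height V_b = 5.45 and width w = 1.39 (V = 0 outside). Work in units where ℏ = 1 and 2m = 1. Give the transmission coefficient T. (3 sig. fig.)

E < V_b: inside the barrier ψ ∝ e^{±κx} with κ = √(2m(V_b − E))/ℏ = 2.025.
κw = 2.815, sinh(κw) = 8.313.
Matching ψ, ψ′ at both faces gives T = [1 + V_b² sinh²(κw) / (4E(V_b − E))]⁻¹ = 1/93.71 = 0.0107.

T = 0.0107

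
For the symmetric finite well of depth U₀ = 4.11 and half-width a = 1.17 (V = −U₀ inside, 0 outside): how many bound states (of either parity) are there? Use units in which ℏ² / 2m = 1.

Define the well-strength parameter z₀ = (a/ℏ)√(2mU₀) = 1.17 × √(2·0.5·4.11) = 2.372.
A new bound state (alternating even/odd) appears each time z₀ passes a multiple of π/2, so N = ⌊2z₀/π⌋ + 1 = ⌊1.510⌋ + 1 = 2.

N = 2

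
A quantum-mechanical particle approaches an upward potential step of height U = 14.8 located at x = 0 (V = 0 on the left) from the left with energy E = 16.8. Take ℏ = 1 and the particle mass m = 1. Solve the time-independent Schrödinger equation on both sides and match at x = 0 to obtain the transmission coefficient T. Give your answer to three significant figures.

T = 0.763

On each side the TISE gives plane waves with k = √(2m(E − V))/ℏ: k₁ = √(2·1·16.8) = 5.797, k₂ = √(2·1·2) = 2.000.
Continuity of ψ and ψ′ at the step yields the reflection amplitude r = (k₁ − k₂)/(k₁ + k₂) = 0.4870; thus R = |r|² = 0.2371, T = 0.7629.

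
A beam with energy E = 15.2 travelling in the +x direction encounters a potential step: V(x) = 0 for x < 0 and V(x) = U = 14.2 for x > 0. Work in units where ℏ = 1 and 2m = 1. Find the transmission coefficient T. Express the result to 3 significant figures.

T = 0.650

On each side the TISE gives plane waves with k = √(2m(E − V))/ℏ: k₁ = √(2·½·15.2) = 3.899, k₂ = √(2·½·1) = 1.000.
Continuity of ψ and ψ′ at the step yields the reflection amplitude r = (k₁ − k₂)/(k₁ + k₂) = 0.5917; thus R = |r|² = 0.3501, T = 0.6499.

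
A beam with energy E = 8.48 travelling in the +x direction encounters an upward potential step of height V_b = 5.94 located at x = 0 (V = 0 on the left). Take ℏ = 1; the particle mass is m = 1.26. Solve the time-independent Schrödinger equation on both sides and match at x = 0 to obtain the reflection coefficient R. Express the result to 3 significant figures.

On each side the TISE gives plane waves with k = √(2m(E − V))/ℏ: k₁ = √(2·1.26·8.48) = 4.623, k₂ = √(2·1.26·2.54) = 2.530.
Matching ψ and ψ′ at x = 0 gives r = (k₁ − k₂)/(k₁ + k₂), so R = r² = 0.08560 and T = 1 − R = 0.9144.

R = 0.0856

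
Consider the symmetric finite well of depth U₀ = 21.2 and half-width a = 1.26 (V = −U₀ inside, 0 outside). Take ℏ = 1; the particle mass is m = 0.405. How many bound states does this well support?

Define the well-strength parameter z₀ = (a/ℏ)√(2mU₀) = 1.26 × √(2·0.405·21.2) = 5.221.
A new bound state (alternating even/odd) appears each time z₀ passes a multiple of π/2, so N = ⌊2z₀/π⌋ + 1 = ⌊3.324⌋ + 1 = 4.

N = 4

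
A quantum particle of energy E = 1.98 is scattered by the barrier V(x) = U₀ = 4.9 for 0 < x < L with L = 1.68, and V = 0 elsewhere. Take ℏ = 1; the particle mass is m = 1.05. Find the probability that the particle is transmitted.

T = 0.000938

Since E < U₀ the interior solution is evanescent with decay constant κ = √(2m(U₀ − E))/ℏ = 2.476.
κL = 4.160, sinh(κL) = 32.03.
The exact tunnelling result is T⁻¹ = 1 + U₀² sinh²(κL) / [4E(U₀ − E)] = 1066, so T = 0.000938.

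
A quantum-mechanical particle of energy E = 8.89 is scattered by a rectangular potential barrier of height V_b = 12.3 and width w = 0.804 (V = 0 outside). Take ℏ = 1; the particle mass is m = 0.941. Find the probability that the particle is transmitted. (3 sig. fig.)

T = 0.0534

Since E < V_b the interior solution is evanescent with decay constant κ = √(2m(V_b − E))/ℏ = 2.533.
κw = 2.037, sinh(κw) = 3.768.
The exact tunnelling result is T⁻¹ = 1 + V_b² sinh²(κw) / [4E(V_b − E)] = 18.71, so T = 0.0534.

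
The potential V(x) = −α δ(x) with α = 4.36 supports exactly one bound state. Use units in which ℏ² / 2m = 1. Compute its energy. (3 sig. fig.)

For x ≠ 0 the bound state is ψ ∝ e^{−κ|x|}; integrating the TISE across the delta gives the cusp condition 2κ = 2mα/ℏ², so κ = 2.180.
Then E = −ℏ²κ²/(2m) = −mα²/(2ℏ²) = -4.752.

E = -4.75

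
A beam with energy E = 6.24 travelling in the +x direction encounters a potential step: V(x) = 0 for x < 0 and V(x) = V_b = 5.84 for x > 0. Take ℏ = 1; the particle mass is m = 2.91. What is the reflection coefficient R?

On each side the TISE gives plane waves with k = √(2m(E − V))/ℏ: k₁ = √(2·2.91·6.24) = 6.026, k₂ = √(2·2.91·0.4) = 1.526.
Matching ψ and ψ′ at x = 0 gives r = (k₁ − k₂)/(k₁ + k₂), so R = r² = 0.3551 and T = 1 − R = 0.6449.

R = 0.355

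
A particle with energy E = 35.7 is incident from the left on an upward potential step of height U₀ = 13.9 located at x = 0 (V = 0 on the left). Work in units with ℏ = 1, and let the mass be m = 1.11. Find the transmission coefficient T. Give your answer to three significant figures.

The wavenumbers are k₁ = √(2mE)/ℏ = 8.902 on the left and k₂ = √(2m(E − U₀))/ℏ = 6.957 on the right.
Matching ψ and ψ′ at x = 0 gives r = (k₁ − k₂)/(k₁ + k₂), so R = r² = 0.01505 and T = 1 − R = 0.9849.

T = 0.985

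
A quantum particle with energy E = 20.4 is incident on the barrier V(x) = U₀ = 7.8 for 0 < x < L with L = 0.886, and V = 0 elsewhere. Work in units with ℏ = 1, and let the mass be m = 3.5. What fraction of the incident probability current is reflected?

E > U₀: inside the barrier k₂ = √(2m(E − U₀))/ℏ = 9.391, k₂L = 8.321.
Matching at both interfaces gives T⁻¹ = 1 + U₀² sin²(k₂L) / [4E(E − U₀)] = 1.047, hence T = 0.955.
R = 1 − T = 0.0451.

R = 0.0451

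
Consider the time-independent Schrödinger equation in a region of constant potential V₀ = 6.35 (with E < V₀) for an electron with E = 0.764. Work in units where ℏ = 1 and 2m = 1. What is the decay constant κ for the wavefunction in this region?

Since E < V₀ the TISE in this region is ψ'' = κ²ψ with κ = √(2m(V₀ − E))/ℏ.
κ = √(2 × 0.5 × 5.586) = 2.363.

κ = 2.36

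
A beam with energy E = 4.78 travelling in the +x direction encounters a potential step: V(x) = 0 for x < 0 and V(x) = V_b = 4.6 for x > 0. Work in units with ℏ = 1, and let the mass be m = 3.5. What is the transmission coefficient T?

The wavenumbers are k₁ = √(2mE)/ℏ = 5.784 on the left and k₂ = √(2m(E − V_b))/ℏ = 1.122 on the right.
Matching ψ and ψ′ at x = 0 gives r = (k₁ − k₂)/(k₁ + k₂), so R = r² = 0.4556 and T = 1 − R = 0.5444.

T = 0.544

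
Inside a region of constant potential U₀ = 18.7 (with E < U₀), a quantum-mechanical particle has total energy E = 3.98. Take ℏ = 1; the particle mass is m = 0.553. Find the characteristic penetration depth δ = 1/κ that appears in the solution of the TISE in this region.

δ = 0.248

Since E < U₀ the TISE in this region is ψ'' = κ²ψ with κ = √(2m(U₀ − E))/ℏ.
κ = √(2 × 0.553 × 14.72) = 4.035. The penetration depth is δ = 1/κ = 0.248.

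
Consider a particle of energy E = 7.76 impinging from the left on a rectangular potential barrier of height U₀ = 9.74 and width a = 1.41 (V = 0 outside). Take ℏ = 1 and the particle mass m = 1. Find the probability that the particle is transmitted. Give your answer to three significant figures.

T = 0.00945

E < U₀: inside the barrier ψ ∝ e^{±κx} with κ = √(2m(U₀ − E))/ℏ = 1.990.
κa = 2.806, sinh(κa) = 8.240.
Matching ψ, ψ′ at both faces gives T = [1 + U₀² sinh²(κa) / (4E(U₀ − E))]⁻¹ = 1/105.8 = 0.00945.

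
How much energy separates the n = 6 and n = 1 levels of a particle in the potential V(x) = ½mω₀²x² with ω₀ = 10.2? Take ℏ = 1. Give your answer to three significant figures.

E_n = ℏω₀(n + ½), so ΔE = (6 − 1) ℏω₀ = 5 × 10.2 = 51.00.

ΔE = 51.0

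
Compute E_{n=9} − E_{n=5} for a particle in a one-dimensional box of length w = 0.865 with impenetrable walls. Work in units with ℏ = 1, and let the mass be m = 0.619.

ΔE = 597

E_n = n²π²ℏ²/(2mw²), so ΔE = (9² − 5²) π²ℏ²/(2mw²).
ΔE = 56 × π² / (2 × 0.619 × 0.865²) = 596.7.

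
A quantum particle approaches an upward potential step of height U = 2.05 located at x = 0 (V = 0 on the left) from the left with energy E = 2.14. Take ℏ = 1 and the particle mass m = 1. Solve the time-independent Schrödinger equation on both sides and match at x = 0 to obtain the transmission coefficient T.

On each side the TISE gives plane waves with k = √(2m(E − V))/ℏ: k₁ = √(2·1·2.14) = 2.069, k₂ = √(2·1·0.09) = 0.4243.
Matching ψ and ψ′ at x = 0 gives r = (k₁ − k₂)/(k₁ + k₂), so R = r² = 0.4351 and T = 1 − R = 0.5649.

T = 0.565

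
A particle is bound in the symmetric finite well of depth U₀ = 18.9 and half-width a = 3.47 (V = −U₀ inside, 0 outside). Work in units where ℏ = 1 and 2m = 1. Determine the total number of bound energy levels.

Define the well-strength parameter z₀ = (a/ℏ)√(2mU₀) = 3.47 × √(2·0.5·18.9) = 15.09.
A new bound state (alternating even/odd) appears each time z₀ passes a multiple of π/2, so N = ⌊2z₀/π⌋ + 1 = ⌊9.604⌋ + 1 = 10.

N = 10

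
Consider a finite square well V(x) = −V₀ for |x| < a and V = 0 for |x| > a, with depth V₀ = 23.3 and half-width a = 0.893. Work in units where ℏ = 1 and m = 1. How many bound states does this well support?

N = 4

Define the well-strength parameter z₀ = (a/ℏ)√(2mV₀) = 0.893 × √(2·1·23.3) = 6.096.
A new bound state (alternating even/odd) appears each time z₀ passes a multiple of π/2, so N = ⌊2z₀/π⌋ + 1 = ⌊3.881⌋ + 1 = 4.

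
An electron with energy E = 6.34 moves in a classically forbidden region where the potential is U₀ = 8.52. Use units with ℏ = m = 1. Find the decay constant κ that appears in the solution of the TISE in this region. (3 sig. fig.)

Since E < U₀ the TISE in this region is ψ'' = κ²ψ with κ = √(2m(U₀ − E))/ℏ.
κ = √(2 × 1 × 2.18) = 2.088.

κ = 2.09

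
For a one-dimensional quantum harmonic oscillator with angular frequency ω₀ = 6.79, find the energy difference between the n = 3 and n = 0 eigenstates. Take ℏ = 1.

E_n = ℏω₀(n + ½), so ΔE = (3 − 0) ℏω₀ = 3 × 6.79 = 20.37.

ΔE = 20.4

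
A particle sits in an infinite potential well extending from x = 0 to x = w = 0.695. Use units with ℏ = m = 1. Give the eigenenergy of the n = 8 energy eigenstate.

E = 654

Requiring ψ(0) = ψ(w) = 0 quantises k = nπ/w, hence E_n = ℏ²k²/2m = n²π²ℏ²/(2mw²).
E_8 = 8² × π² / (2 × 1 × 0.695²) = 653.9.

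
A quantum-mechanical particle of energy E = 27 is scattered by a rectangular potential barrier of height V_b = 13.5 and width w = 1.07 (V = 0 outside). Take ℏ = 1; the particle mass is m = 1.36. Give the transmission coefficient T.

E > V_b: inside the barrier k₂ = √(2m(E − V_b))/ℏ = 6.060, k₂w = 6.484.
Matching at both interfaces gives T⁻¹ = 1 + V_b² sin²(k₂w) / [4E(E − V_b)] = 1.005, hence T = 0.995.

T = 0.995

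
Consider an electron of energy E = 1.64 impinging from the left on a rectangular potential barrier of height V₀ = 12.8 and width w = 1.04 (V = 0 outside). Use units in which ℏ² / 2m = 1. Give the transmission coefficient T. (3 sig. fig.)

T = 0.00172

Since E < V₀ the interior solution is evanescent with decay constant κ = √(2m(V₀ − E))/ℏ = 3.341.
κw = 3.474, sinh(κw) = 16.12.
Matching ψ, ψ′ at both faces gives T = [1 + V₀² sinh²(κw) / (4E(V₀ − E))]⁻¹ = 1/582.7 = 0.00172.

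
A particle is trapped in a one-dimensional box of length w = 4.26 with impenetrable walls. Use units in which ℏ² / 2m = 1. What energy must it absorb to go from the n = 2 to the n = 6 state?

ΔE = 17.4

E_n = n²π²ℏ²/(2mw²), so ΔE = (6² − 2²) π²ℏ²/(2mw²).
ΔE = 32 × π² / (2 × 0.5 × 4.26²) = 17.40.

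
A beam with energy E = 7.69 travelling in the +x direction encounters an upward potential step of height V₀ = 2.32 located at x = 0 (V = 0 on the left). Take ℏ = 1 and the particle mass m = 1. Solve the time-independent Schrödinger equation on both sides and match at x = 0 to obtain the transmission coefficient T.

On each side the TISE gives plane waves with k = √(2m(E − V))/ℏ: k₁ = √(2·1·7.69) = 3.922, k₂ = √(2·1·5.37) = 3.277.
Matching ψ and ψ′ at x = 0 gives r = (k₁ − k₂)/(k₁ + k₂), so R = r² = 0.008016 and T = 1 − R = 0.9920.

T = 0.992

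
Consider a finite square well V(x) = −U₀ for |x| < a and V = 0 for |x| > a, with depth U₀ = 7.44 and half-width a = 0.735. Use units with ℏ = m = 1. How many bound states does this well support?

The dimensionless depth is z₀ = a√(2mU₀)/ℏ = 0.735 × √(14.88) = 2.835.
The even/odd transcendental equations gain one root per π/2 in z₀, giving N = 1 + ⌊2z₀/π⌋ = 1 + ⌊1.805⌋ = 2.

N = 2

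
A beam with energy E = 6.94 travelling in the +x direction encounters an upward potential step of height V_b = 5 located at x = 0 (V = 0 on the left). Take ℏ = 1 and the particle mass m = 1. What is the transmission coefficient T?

T = 0.905

The wavenumbers are k₁ = √(2mE)/ℏ = 3.726 on the left and k₂ = √(2m(E − V_b))/ℏ = 1.970 on the right.
Continuity of ψ and ψ′ at the step yields the reflection amplitude r = (k₁ − k₂)/(k₁ + k₂) = 0.3083; thus R = |r|² = 0.09504, T = 0.9050.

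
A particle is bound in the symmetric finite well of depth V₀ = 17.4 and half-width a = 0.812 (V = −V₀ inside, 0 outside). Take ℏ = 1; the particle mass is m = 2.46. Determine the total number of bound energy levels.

N = 5

The dimensionless depth is z₀ = a√(2mV₀)/ℏ = 0.812 × √(85.61) = 7.513.
A new bound state (alternating even/odd) appears each time z₀ passes a multiple of π/2, so N = ⌊2z₀/π⌋ + 1 = ⌊4.783⌋ + 1 = 5.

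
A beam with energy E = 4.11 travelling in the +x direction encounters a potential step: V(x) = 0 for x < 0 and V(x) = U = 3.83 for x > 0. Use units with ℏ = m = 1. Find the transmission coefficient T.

On each side the TISE gives plane waves with k = √(2m(E − V))/ℏ: k₁ = √(2·1·4.11) = 2.867, k₂ = √(2·1·0.28) = 0.7483.
Matching ψ and ψ′ at x = 0 gives r = (k₁ − k₂)/(k₁ + k₂), so R = r² = 0.3434 and T = 1 − R = 0.6566.

T = 0.657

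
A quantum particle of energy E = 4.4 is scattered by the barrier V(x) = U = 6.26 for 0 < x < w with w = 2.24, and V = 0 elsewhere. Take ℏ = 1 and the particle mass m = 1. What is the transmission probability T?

E < U: inside the barrier ψ ∝ e^{±κx} with κ = √(2m(U − E))/ℏ = 1.929.
κw = 4.320, sinh(κw) = 37.60.
Matching ψ, ψ′ at both faces gives T = [1 + U² sinh²(κw) / (4E(U − E))]⁻¹ = 1/1693 = 0.000591.

T = 0.000591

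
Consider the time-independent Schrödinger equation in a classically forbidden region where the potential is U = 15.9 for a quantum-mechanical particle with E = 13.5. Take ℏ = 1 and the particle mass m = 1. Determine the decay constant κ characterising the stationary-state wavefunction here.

κ = 2.19

Since E < U the TISE in this region is ψ'' = κ²ψ with κ = √(2m(U − E))/ℏ.
κ = √(2 × 1 × 2.4) = 2.191.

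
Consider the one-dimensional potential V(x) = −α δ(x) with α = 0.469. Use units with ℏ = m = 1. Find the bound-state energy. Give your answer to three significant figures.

E = -0.110

The bound state is ψ(x) = √κ e^{−κ|x|}. The derivative jump ψ'(0⁺) − ψ'(0⁻) = −(2mα/ℏ²)ψ(0) fixes κ = mα/ℏ² = 0.4690.
Then E = −ℏ²κ²/(2m) = −mα²/(2ℏ²) = -0.1100.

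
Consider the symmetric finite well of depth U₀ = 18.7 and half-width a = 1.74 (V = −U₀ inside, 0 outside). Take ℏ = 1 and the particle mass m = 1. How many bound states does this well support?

N = 7

The dimensionless depth is z₀ = a√(2mU₀)/ℏ = 1.74 × √(37.40) = 10.64.
A new bound state (alternating even/odd) appears each time z₀ passes a multiple of π/2, so N = ⌊2z₀/π⌋ + 1 = ⌊6.774⌋ + 1 = 7.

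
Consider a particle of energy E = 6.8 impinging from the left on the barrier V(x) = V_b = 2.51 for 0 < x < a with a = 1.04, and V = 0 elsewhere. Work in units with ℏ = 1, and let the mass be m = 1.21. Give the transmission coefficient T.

E > V_b: inside the barrier k₂ = √(2m(E − V_b))/ℏ = 3.222, k₂a = 3.351.
Matching at both interfaces gives T⁻¹ = 1 + V_b² sin²(k₂a) / [4E(E − V_b)] = 1.002, hence T = 0.998.

T = 0.998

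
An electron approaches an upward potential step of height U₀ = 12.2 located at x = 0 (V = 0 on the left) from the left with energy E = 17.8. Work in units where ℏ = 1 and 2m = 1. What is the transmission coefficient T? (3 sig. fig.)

On each side the TISE gives plane waves with k = √(2m(E − V))/ℏ: k₁ = √(2·½·17.8) = 4.219, k₂ = √(2·½·5.6) = 2.366.
Continuity of ψ and ψ′ at the step yields the reflection amplitude r = (k₁ − k₂)/(k₁ + k₂) = 0.2813; thus R = |r|² = 0.07914, T = 0.9209.

T = 0.921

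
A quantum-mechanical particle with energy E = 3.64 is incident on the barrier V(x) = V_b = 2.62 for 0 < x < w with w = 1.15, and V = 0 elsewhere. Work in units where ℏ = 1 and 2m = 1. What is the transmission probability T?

Above the barrier the interior wavenumber is k₂ = √(2m(E − V_b))/ℏ = 1.010, giving phase k₂w = 1.161.
Matching at both interfaces gives T⁻¹ = 1 + V_b² sin²(k₂w) / [4E(E − V_b)] = 1.389, hence T = 0.720.

T = 0.720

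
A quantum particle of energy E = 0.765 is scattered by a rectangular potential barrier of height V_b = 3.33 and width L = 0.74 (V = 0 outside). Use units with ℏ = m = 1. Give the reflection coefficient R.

R = 0.904

Since E < V_b the interior solution is evanescent with decay constant κ = √(2m(V_b − E))/ℏ = 2.265.
κL = 1.676, sinh(κL) = 2.579.
Matching ψ, ψ′ at both faces gives T = [1 + V_b² sinh²(κL) / (4E(V_b − E))]⁻¹ = 1/10.39 = 0.0962.
R = 1 − T = 0.904.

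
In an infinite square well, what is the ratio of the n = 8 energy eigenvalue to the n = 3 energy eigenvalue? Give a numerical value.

7.11111

E_n = n²π²ℏ²/(2mL²) so the ratio is n₂²/n₁² = 64/9 = 7.11111.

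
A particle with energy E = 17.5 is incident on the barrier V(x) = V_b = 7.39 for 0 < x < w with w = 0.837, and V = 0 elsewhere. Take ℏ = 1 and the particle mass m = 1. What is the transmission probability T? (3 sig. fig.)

T = 0.974

E > V_b: inside the barrier k₂ = √(2m(E − V_b))/ℏ = 4.497, k₂w = 3.764.
T = [1 + V_b² sin²(k₂w) / (4E(E − V_b))]⁻¹ = 1/1.026 = 0.974.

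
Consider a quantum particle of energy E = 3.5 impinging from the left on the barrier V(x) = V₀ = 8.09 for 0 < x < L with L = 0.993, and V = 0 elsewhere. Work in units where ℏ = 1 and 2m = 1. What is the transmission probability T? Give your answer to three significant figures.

T = 0.0543

E < V₀: inside the barrier ψ ∝ e^{±κx} with κ = √(2m(V₀ − E))/ℏ = 2.142.
κL = 2.127, sinh(κL) = 4.137.
Matching ψ, ψ′ at both faces gives T = [1 + V₀² sinh²(κL) / (4E(V₀ − E))]⁻¹ = 1/18.43 = 0.0543.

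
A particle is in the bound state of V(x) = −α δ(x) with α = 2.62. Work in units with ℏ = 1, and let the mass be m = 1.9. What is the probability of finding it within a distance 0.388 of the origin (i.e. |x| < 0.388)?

The normalised bound state is ψ = √κ e^{−κ|x|} with κ = mα/ℏ² = 4.978.
P(|x| < d) = ∫_{−d}^{d} κ e^{−2κ|x|} dx = 1 − e^{−2κd} = 1 − e^{−3.863} = 0.9790.

P = 0.979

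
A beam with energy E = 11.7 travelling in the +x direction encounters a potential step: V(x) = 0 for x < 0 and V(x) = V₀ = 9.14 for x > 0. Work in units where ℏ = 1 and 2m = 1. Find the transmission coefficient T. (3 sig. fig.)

On each side the TISE gives plane waves with k = √(2m(E − V))/ℏ: k₁ = √(2·½·11.7) = 3.421, k₂ = √(2·½·2.56) = 1.600.
Matching ψ and ψ′ at x = 0 gives r = (k₁ − k₂)/(k₁ + k₂), so R = r² = 0.1315 and T = 1 − R = 0.8685.

T = 0.869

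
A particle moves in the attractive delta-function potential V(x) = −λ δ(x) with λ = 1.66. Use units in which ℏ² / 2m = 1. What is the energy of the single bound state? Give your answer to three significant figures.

E = -0.689

For x ≠ 0 the bound state is ψ ∝ e^{−κ|x|}; integrating the TISE across the delta gives the cusp condition 2κ = 2mλ/ℏ², so κ = 0.8300.
Then E = −ℏ²κ²/(2m) = −mλ²/(2ℏ²) = -0.6889.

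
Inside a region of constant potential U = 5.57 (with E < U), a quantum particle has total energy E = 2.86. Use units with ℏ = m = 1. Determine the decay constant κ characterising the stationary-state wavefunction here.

Since E < U the TISE in this region is ψ'' = κ²ψ with κ = √(2m(U − E))/ℏ.
κ = √(2 × 1 × 2.71) = 2.328.

κ = 2.33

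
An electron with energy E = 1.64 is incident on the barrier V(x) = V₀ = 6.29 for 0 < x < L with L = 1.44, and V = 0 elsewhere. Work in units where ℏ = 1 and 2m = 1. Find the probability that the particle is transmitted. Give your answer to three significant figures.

E < V₀: inside the barrier ψ ∝ e^{±κx} with κ = √(2m(V₀ − E))/ℏ = 2.156.
κL = 3.105, sinh(κL) = 11.13.
The exact tunnelling result is T⁻¹ = 1 + V₀² sinh²(κL) / [4E(V₀ − E)] = 161.8, so T = 0.00618.

T = 0.00618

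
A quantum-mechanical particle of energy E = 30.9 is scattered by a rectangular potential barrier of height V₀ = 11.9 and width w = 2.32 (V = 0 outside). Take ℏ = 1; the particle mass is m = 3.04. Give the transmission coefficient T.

T = 0.998

Above the barrier the interior wavenumber is k₂ = √(2m(E − V₀))/ℏ = 10.75, giving phase k₂w = 24.94.
Matching at both interfaces gives T⁻¹ = 1 + V₀² sin²(k₂w) / [4E(E − V₀)] = 1.002, hence T = 0.998.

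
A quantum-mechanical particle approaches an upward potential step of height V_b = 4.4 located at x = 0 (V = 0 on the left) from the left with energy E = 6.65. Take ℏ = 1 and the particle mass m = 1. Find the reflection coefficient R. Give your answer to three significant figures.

On each side the TISE gives plane waves with k = √(2m(E − V))/ℏ: k₁ = √(2·1·6.65) = 3.647, k₂ = √(2·1·2.25) = 2.121.
Continuity of ψ and ψ′ at the step yields the reflection amplitude r = (k₁ − k₂)/(k₁ + k₂) = 0.2645; thus R = |r|² = 0.06995, T = 0.9300.

R = 0.0700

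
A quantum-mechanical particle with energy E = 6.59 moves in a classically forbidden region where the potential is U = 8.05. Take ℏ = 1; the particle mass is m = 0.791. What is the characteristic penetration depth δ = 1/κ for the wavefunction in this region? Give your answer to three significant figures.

δ = 0.658

Since E < U the TISE in this region is ψ'' = κ²ψ with κ = √(2m(U − E))/ℏ.
κ = √(2 × 0.791 × 1.46) = 1.520. The penetration depth is δ = 1/κ = 0.658.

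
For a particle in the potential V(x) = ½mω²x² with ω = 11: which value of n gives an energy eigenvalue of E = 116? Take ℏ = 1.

n = 10

Invert E_n = (n + ½)ℏω: n = E/ℏω − ½ = 10.045, so n = 10.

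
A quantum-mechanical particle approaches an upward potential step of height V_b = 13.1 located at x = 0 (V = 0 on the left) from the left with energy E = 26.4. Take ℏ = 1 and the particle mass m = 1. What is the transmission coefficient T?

On each side the TISE gives plane waves with k = √(2m(E − V))/ℏ: k₁ = √(2·1·26.4) = 7.266, k₂ = √(2·1·13.3) = 5.158.
Matching ψ and ψ′ at x = 0 gives r = (k₁ − k₂)/(k₁ + k₂), so R = r² = 0.02881 and T = 1 − R = 0.9712.

T = 0.971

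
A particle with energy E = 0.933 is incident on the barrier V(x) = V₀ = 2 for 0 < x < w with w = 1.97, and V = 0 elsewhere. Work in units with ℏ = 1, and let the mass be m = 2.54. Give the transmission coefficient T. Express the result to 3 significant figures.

T = 0.000413

Since E < V₀ the interior solution is evanescent with decay constant κ = √(2m(V₀ − E))/ℏ = 2.328.
κw = 4.586, sinh(κw) = 49.07.
Matching ψ, ψ′ at both faces gives T = [1 + V₀² sinh²(κw) / (4E(V₀ − E))]⁻¹ = 1/2420 = 0.000413.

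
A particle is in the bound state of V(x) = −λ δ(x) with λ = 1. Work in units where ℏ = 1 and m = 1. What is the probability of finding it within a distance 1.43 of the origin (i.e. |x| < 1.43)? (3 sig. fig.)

The normalised bound state is ψ = √κ e^{−κ|x|} with κ = mλ/ℏ² = 1.000.
P(|x| < d) = ∫_{−d}^{d} κ e^{−2κ|x|} dx = 1 − e^{−2κd} = 1 − e^{−2.860} = 0.9427.

P = 0.943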